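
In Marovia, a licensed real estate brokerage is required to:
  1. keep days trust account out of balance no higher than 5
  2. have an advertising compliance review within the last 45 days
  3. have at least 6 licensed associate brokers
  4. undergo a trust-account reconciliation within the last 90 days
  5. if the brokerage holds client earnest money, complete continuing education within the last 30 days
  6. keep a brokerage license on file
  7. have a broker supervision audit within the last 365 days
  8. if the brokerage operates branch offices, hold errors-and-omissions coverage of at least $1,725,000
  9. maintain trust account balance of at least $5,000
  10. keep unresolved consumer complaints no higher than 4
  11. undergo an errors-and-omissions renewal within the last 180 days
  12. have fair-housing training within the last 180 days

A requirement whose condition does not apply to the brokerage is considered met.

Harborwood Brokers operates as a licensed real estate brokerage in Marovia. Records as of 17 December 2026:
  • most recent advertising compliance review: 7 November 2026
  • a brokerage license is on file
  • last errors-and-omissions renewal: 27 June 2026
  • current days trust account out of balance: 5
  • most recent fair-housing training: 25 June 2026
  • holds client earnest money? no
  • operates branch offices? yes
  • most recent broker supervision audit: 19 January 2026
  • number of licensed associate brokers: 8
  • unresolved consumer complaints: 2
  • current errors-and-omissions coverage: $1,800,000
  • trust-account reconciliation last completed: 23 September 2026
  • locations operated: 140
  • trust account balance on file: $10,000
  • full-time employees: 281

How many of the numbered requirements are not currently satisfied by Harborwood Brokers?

1. days trust account out of balance 5 ≤ 5 → met
2. advertising compliance review 40 days ago vs limit 45 → met
3. licensed associate brokers 8 ≥ 6 → met
4. trust-account reconciliation 85 days ago vs limit 90 → met
5. condition 'holds client earnest money' does not hold → requirement n/a → met
6. brokerage license present → met
7. broker supervision audit 332 days ago vs limit 365 → met
8. condition 'operates branch offices' holds; errors-and-omissions coverage $1,800,000 ≥ $1,725,000 → met
9. trust account balance $10,000 ≥ $5,000 → met
10. unresolved consumer complaints 2 ≤ 4 → met
11. errors-and-omissions renewal 173 days ago vs limit 180 → met
12. fair-housing training 175 days ago vs limit 180 → met
Not met: 0 of 12

0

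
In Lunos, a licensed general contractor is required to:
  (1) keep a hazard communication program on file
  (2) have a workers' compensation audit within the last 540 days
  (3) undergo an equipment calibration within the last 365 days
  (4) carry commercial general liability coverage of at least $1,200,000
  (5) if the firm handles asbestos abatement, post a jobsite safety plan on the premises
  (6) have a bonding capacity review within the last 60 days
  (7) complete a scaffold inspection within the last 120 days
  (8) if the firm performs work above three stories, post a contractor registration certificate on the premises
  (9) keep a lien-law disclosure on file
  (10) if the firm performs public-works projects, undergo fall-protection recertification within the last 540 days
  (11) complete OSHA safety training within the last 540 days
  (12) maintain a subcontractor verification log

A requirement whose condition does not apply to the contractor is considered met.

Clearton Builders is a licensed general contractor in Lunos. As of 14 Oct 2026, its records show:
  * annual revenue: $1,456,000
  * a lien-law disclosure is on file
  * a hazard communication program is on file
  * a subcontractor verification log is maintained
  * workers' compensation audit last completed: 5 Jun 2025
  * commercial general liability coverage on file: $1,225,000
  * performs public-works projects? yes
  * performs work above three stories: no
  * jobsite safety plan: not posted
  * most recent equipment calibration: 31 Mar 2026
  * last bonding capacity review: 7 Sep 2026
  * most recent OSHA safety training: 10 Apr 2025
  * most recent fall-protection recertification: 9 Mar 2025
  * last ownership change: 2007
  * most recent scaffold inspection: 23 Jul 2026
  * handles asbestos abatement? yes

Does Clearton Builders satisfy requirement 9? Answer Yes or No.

9. lien-law disclosure present → met

Yes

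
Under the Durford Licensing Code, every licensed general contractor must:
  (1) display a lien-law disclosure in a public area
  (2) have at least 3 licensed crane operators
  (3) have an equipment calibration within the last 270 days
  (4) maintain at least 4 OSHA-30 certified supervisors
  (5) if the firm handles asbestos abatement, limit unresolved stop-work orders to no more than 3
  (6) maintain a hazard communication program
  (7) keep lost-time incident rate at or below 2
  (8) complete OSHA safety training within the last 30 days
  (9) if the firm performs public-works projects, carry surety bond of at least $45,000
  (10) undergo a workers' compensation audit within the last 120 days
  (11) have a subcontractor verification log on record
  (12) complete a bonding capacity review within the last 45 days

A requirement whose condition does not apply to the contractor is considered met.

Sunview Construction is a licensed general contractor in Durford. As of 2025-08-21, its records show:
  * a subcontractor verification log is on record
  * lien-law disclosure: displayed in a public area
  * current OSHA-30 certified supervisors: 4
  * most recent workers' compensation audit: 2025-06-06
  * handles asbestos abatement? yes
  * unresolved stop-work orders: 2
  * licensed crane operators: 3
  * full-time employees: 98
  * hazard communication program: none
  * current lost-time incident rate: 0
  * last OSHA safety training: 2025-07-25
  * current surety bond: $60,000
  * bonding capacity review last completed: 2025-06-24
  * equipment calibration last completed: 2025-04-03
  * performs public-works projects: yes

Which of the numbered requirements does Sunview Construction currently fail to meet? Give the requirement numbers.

6, 12

1. lien-law disclosure present → met
2. licensed crane operators 3 ≥ 3 → met
3. equipment calibration 140 days ago vs limit 270 → met
4. OSHA-30 certified supervisors 4 ≥ 4 → met
5. condition 'handles asbestos abatement' holds; unresolved stop-work orders 2 ≤ 3 → met
6. hazard communication program absent → not met
7. lost-time incident rate 0 ≤ 2 → met
8. OSHA safety training 27 days ago vs limit 30 → met
9. condition 'performs public-works projects' holds; surety bond $60,000 ≥ $45,000 → met
10. workers' compensation audit 76 days ago vs limit 120 → met
11. subcontractor verification log present → met
12. bonding capacity review 58 days ago vs limit 45 → not met
Not met: 6, 12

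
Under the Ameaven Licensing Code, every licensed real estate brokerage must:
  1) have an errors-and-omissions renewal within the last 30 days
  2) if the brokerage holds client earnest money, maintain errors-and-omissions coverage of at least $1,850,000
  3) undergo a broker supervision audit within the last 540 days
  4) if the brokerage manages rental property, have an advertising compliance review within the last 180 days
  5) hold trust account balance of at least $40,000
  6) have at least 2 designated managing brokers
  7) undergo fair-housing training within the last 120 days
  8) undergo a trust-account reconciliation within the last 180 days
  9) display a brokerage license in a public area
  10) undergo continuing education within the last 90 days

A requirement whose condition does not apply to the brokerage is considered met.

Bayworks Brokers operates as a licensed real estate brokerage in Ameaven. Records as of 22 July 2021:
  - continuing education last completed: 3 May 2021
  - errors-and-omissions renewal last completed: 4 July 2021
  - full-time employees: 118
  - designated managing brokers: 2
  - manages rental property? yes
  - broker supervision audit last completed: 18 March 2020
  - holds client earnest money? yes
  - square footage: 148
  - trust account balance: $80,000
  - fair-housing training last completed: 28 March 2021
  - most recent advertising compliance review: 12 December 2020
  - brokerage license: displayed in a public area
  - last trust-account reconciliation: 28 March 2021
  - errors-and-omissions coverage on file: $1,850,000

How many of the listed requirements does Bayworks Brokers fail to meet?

1. errors-and-omissions renewal 18 days ago vs limit 30 → met
2. condition 'holds client earnest money' holds; errors-and-omissions coverage $1,850,000 ≥ $1,850,000 → met
3. broker supervision audit 491 days ago vs limit 540 → met
4. condition 'manages rental property' holds; advertising compliance review 222 days ago vs limit 180 → not met
5. trust account balance $80,000 ≥ $40,000 → met
6. designated managing brokers 2 ≥ 2 → met
7. fair-housing training 116 days ago vs limit 120 → met
8. trust-account reconciliation 116 days ago vs limit 180 → met
9. brokerage license present → met
10. continuing education 80 days ago vs limit 90 → met
Not met: 1 of 10

1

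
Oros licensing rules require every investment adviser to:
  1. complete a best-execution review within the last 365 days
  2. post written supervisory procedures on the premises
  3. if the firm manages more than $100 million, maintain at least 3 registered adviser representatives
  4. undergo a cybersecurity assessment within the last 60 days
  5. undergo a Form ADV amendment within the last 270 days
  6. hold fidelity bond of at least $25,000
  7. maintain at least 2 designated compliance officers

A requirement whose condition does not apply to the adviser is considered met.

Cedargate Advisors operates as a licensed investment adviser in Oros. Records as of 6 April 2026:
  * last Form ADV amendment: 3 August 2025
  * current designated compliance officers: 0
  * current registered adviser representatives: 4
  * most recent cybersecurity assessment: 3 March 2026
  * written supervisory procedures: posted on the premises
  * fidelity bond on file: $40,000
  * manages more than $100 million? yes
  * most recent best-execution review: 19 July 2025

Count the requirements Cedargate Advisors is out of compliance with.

1. best-execution review 261 days ago vs limit 365 → met
2. written supervisory procedures present → met
3. condition 'manages more than $100 million' holds; registered adviser representatives 4 ≥ 3 → met
4. cybersecurity assessment 34 days ago vs limit 60 → met
5. Form ADV amendment 246 days ago vs limit 270 → met
6. fidelity bond $40,000 ≥ $25,000 → met
7. designated compliance officers 0 < 2 → not met
Not met: 1 of 7

1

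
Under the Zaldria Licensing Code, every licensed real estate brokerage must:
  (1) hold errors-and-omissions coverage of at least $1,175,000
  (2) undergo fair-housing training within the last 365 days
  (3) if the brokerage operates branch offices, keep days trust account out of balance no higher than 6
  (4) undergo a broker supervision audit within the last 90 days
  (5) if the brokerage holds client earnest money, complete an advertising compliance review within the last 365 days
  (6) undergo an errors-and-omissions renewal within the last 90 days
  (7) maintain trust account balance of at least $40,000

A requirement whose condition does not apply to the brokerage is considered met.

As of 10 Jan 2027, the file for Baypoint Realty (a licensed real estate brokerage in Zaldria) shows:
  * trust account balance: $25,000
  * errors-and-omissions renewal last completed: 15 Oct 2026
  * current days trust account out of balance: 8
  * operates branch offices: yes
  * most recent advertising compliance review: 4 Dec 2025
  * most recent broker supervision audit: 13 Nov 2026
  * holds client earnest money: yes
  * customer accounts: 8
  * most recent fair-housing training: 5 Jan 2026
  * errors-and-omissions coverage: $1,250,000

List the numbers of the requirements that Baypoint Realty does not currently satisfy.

1. errors-and-omissions coverage $1,250,000 ≥ $1,175,000 → met
2. fair-housing training 370 days ago vs limit 365 → not met
3. condition 'operates branch offices' holds; days trust account out of balance 8 > 6 → not met
4. broker supervision audit 58 days ago vs limit 90 → met
5. condition 'holds client earnest money' holds; advertising compliance review 402 days ago vs limit 365 → not met
6. errors-and-omissions renewal 87 days ago vs limit 90 → met
7. trust account balance $25,000 < $40,000 → not met
Not met: 2, 3, 5, 7

2, 3, 5, 7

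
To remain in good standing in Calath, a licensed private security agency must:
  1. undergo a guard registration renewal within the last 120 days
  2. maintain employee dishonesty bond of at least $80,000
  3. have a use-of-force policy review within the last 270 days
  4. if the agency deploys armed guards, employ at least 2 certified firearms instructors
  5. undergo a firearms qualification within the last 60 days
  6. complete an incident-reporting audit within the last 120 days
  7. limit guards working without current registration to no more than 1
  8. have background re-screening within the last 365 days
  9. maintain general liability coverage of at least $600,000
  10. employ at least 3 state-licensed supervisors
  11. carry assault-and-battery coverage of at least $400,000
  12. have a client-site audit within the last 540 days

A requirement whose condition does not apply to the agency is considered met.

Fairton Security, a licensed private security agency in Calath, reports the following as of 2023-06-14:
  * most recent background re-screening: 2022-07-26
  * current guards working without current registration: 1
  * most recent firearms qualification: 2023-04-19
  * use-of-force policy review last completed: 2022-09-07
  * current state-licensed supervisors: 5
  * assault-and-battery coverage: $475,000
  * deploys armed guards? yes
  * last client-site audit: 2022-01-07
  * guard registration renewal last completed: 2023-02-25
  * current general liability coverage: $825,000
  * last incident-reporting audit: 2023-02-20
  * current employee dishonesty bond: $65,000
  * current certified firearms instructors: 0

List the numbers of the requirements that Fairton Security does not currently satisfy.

1. guard registration renewal 109 days ago vs limit 120 → met
2. employee dishonesty bond $65,000 < $80,000 → not met
3. use-of-force policy review 280 days ago vs limit 270 → not met
4. condition 'deploys armed guards' holds; certified firearms instructors 0 < 2 → not met
5. firearms qualification 56 days ago vs limit 60 → met
6. incident-reporting audit 114 days ago vs limit 120 → met
7. guards working without current registration 1 ≤ 1 → met
8. background re-screening 323 days ago vs limit 365 → met
9. general liability coverage $825,000 ≥ $600,000 → met
10. state-licensed supervisors 5 ≥ 3 → met
11. assault-and-battery coverage $475,000 ≥ $400,000 → met
12. client-site audit 523 days ago vs limit 540 → met
Not met: 2, 3, 4

2, 3, 4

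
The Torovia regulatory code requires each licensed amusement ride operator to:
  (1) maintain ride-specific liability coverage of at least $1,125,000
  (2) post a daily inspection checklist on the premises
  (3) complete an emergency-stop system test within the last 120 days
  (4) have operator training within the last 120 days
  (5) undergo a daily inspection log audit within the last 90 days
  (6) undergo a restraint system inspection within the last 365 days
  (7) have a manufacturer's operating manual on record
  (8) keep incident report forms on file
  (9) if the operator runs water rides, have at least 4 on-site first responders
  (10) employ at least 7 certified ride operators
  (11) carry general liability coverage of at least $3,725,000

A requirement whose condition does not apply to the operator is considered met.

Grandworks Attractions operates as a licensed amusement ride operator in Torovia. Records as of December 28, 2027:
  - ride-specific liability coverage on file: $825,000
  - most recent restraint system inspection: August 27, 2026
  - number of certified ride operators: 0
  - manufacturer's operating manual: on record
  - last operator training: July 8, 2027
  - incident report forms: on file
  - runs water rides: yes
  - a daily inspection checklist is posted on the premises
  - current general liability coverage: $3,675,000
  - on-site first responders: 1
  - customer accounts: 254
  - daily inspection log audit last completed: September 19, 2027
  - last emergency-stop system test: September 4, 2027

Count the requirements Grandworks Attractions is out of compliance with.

1. ride-specific liability coverage $825,000 < $1,125,000 → not met
2. daily inspection checklist present → met
3. emergency-stop system test 115 days ago vs limit 120 → met
4. operator training 173 days ago vs limit 120 → not met
5. daily inspection log audit 100 days ago vs limit 90 → not met
6. restraint system inspection 488 days ago vs limit 365 → not met
7. manufacturer's operating manual present → met
8. incident report forms present → met
9. condition 'runs water rides' holds; on-site first responders 1 < 4 → not met
10. certified ride operators 0 < 7 → not met
11. general liability coverage $3,675,000 < $3,725,000 → not met
Not met: 7 of 11

7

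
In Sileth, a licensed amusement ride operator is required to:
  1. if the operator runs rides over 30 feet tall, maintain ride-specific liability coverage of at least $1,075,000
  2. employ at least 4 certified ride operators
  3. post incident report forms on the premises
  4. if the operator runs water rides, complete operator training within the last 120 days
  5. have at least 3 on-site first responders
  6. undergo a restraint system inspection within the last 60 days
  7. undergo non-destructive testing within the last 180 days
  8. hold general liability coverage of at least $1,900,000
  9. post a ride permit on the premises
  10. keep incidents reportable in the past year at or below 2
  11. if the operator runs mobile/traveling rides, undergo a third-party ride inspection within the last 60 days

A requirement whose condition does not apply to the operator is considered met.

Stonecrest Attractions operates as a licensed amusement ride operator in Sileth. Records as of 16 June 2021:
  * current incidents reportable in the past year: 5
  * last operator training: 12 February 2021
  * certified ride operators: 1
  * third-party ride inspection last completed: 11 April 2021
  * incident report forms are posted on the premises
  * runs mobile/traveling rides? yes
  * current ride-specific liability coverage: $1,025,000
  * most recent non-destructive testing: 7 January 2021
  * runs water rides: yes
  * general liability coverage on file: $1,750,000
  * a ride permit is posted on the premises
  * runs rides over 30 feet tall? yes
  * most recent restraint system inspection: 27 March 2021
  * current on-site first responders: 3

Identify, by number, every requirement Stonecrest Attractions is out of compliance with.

1. condition 'runs rides over 30 feet tall' holds; ride-specific liability coverage $1,025,000 < $1,075,000 → not met
2. certified ride operators 1 < 4 → not met
3. incident report forms present → met
4. condition 'runs water rides' holds; operator training 124 days ago vs limit 120 → not met
5. on-site first responders 3 ≥ 3 → met
6. restraint system inspection 81 days ago vs limit 60 → not met
7. non-destructive testing 160 days ago vs limit 180 → met
8. general liability coverage $1,750,000 < $1,900,000 → not met
9. ride permit present → met
10. incidents reportable in the past year 5 > 2 → not met
11. condition 'runs mobile/traveling rides' holds; third-party ride inspection 66 days ago vs limit 60 → not met
Not met: 1, 2, 4, 6, 8, 10, 11

1, 2, 4, 6, 8, 10, 11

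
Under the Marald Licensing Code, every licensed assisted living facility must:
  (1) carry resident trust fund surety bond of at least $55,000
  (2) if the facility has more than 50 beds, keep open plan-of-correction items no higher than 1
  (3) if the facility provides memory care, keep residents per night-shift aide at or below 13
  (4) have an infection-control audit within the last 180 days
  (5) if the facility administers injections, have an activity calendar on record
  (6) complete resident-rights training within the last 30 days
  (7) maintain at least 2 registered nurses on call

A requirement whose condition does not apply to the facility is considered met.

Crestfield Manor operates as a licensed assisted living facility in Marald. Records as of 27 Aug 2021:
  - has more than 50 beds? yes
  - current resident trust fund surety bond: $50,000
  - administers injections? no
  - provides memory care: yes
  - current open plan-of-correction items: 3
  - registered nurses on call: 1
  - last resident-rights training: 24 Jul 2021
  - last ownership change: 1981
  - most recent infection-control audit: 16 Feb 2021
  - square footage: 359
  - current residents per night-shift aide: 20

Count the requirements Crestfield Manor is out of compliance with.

6

1. resident trust fund surety bond $50,000 < $55,000 → not met
2. condition 'has more than 50 beds' holds; open plan-of-correction items 3 > 1 → not met
3. condition 'provides memory care' holds; residents per night-shift aide 20 > 13 → not met
4. infection-control audit 192 days ago vs limit 180 → not met
5. condition 'administers injections' does not hold → requirement n/a → met
6. resident-rights training 34 days ago vs limit 30 → not met
7. registered nurses on call 1 < 2 → not met
Not met: 6 of 7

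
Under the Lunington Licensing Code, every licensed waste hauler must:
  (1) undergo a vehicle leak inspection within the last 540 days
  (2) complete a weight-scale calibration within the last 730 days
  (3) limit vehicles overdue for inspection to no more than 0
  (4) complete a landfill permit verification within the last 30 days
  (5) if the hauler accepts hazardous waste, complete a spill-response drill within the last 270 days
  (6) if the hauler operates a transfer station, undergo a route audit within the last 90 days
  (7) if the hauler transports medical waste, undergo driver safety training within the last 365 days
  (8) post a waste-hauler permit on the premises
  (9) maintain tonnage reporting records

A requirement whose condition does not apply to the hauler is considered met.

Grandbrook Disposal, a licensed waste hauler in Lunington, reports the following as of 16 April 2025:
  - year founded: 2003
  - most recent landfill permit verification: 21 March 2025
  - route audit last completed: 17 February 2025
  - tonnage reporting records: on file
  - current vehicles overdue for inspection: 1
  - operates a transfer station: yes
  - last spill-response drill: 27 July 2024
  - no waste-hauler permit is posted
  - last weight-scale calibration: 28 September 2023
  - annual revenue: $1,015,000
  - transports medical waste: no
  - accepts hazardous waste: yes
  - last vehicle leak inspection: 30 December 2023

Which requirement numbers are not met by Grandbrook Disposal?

1. vehicle leak inspection 473 days ago vs limit 540 → met
2. weight-scale calibration 566 days ago vs limit 730 → met
3. vehicles overdue for inspection 1 > 0 → not met
4. landfill permit verification 26 days ago vs limit 30 → met
5. condition 'accepts hazardous waste' holds; spill-response drill 263 days ago vs limit 270 → met
6. condition 'operates a transfer station' holds; route audit 58 days ago vs limit 90 → met
7. condition 'transports medical waste' does not hold → requirement n/a → met
8. waste-hauler permit absent → not met
9. tonnage reporting records present → met
Not met: 3, 8

3, 8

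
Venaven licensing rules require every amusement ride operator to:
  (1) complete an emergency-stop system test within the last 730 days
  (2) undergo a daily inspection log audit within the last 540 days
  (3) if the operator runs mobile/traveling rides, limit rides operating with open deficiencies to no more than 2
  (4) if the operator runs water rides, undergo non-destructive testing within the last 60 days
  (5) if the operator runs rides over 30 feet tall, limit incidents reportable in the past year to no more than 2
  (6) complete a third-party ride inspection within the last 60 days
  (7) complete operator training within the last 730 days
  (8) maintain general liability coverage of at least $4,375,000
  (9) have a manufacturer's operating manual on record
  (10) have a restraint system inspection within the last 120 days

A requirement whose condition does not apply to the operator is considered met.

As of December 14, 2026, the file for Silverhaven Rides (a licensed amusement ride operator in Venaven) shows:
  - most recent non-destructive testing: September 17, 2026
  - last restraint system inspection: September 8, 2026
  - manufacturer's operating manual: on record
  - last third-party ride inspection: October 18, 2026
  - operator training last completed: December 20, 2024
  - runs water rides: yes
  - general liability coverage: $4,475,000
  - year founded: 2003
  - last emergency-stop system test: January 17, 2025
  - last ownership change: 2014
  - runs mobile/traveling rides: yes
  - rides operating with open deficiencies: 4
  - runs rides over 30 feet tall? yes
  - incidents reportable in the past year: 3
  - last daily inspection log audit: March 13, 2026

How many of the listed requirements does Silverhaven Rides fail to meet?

3

1. emergency-stop system test 696 days ago vs limit 730 → met
2. daily inspection log audit 276 days ago vs limit 540 → met
3. condition 'runs mobile/traveling rides' holds; rides operating with open deficiencies 4 > 2 → not met
4. condition 'runs water rides' holds; non-destructive testing 88 days ago vs limit 60 → not met
5. condition 'runs rides over 30 feet tall' holds; incidents reportable in the past year 3 > 2 → not met
6. third-party ride inspection 57 days ago vs limit 60 → met
7. operator training 724 days ago vs limit 730 → met
8. general liability coverage $4,475,000 ≥ $4,375,000 → met
9. manufacturer's operating manual present → met
10. restraint system inspection 97 days ago vs limit 120 → met
Not met: 3 of 10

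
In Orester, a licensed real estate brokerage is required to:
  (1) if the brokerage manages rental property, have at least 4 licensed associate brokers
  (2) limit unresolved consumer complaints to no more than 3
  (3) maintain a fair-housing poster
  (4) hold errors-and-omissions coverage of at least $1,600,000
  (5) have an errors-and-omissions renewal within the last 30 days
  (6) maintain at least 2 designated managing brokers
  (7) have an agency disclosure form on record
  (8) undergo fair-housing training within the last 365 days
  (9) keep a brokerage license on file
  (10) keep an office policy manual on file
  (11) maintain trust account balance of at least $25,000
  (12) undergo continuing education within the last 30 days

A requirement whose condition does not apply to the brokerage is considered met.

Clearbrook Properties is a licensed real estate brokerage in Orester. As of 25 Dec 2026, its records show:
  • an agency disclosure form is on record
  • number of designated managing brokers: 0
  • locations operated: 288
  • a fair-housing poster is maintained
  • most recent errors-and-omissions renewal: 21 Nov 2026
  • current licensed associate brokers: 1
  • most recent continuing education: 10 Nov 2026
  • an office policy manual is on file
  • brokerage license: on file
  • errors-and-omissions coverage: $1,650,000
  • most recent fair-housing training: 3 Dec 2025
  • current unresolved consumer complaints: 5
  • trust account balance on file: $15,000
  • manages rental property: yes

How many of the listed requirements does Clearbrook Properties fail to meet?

7

1. condition 'manages rental property' holds; licensed associate brokers 1 < 4 → not met
2. unresolved consumer complaints 5 > 3 → not met
3. fair-housing poster present → met
4. errors-and-omissions coverage $1,650,000 ≥ $1,600,000 → met
5. errors-and-omissions renewal 34 days ago vs limit 30 → not met
6. designated managing brokers 0 < 2 → not met
7. agency disclosure form present → met
8. fair-housing training 387 days ago vs limit 365 → not met
9. brokerage license present → met
10. office policy manual present → met
11. trust account balance $15,000 < $25,000 → not met
12. continuing education 45 days ago vs limit 30 → not met
Not met: 7 of 12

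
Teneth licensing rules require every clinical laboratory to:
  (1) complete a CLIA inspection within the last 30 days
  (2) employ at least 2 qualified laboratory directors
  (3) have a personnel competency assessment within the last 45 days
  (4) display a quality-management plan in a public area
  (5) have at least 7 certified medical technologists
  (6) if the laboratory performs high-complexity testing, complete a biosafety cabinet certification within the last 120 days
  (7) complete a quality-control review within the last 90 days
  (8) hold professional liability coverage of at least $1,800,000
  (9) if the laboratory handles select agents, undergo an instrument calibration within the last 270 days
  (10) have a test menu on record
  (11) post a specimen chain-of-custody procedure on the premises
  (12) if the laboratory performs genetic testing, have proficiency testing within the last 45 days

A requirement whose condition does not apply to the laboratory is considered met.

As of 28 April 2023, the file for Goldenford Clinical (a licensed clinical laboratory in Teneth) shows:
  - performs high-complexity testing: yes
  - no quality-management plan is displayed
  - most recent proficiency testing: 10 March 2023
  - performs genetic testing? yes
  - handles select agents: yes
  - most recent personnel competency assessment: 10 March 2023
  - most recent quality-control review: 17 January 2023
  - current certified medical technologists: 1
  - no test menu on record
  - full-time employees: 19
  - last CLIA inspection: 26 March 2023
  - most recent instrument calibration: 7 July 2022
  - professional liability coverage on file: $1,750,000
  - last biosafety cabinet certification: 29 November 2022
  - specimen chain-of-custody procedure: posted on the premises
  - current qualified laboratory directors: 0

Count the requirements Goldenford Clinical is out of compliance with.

11

1. CLIA inspection 33 days ago vs limit 30 → not met
2. qualified laboratory directors 0 < 2 → not met
3. personnel competency assessment 49 days ago vs limit 45 → not met
4. quality-management plan absent → not met
5. certified medical technologists 1 < 7 → not met
6. condition 'performs high-complexity testing' holds; biosafety cabinet certification 150 days ago vs limit 120 → not met
7. quality-control review 101 days ago vs limit 90 → not met
8. professional liability coverage $1,750,000 < $1,800,000 → not met
9. condition 'handles select agents' holds; instrument calibration 295 days ago vs limit 270 → not met
10. test menu absent → not met
11. specimen chain-of-custody procedure present → met
12. condition 'performs genetic testing' holds; proficiency testing 49 days ago vs limit 45 → not met
Not met: 11 of 12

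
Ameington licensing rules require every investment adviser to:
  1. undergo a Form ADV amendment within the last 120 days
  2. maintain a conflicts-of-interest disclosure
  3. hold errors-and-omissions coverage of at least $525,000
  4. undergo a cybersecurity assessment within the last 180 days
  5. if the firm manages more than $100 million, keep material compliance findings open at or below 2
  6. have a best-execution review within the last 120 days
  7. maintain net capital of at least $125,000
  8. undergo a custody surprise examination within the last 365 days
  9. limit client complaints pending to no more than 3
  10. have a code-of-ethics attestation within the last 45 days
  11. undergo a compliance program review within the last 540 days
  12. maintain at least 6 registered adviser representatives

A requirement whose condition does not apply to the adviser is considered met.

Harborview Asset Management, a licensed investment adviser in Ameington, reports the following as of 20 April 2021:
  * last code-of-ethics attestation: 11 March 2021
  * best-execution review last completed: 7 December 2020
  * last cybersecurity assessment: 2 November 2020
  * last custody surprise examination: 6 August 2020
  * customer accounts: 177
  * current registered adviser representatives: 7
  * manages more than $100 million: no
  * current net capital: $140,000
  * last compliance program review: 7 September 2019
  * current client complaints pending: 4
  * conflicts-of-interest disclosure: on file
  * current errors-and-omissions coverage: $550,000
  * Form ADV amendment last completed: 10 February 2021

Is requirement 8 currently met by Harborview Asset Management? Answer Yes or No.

8. custody surprise examination 257 days ago vs limit 365 → met

Yes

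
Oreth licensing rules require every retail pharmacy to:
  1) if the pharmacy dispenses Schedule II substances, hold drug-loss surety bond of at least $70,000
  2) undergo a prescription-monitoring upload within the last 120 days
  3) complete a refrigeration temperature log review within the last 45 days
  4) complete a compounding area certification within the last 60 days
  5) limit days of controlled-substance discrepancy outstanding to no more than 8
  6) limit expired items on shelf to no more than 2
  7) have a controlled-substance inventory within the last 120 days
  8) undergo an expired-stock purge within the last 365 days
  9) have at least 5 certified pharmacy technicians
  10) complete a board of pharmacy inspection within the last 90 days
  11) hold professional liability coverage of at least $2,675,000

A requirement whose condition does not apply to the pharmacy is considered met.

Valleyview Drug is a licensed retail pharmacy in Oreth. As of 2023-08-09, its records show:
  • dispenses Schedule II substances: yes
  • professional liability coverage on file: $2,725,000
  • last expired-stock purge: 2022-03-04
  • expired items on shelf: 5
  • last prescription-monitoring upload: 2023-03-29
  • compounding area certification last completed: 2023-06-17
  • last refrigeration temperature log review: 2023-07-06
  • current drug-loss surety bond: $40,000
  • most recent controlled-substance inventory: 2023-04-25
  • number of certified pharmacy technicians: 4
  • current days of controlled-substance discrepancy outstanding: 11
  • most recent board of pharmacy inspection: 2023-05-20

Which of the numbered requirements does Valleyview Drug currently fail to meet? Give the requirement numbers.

1, 2, 5, 6, 8, 9

1. condition 'dispenses Schedule II substances' holds; drug-loss surety bond $40,000 < $70,000 → not met
2. prescription-monitoring upload 133 days ago vs limit 120 → not met
3. refrigeration temperature log review 34 days ago vs limit 45 → met
4. compounding area certification 53 days ago vs limit 60 → met
5. days of controlled-substance discrepancy outstanding 11 > 8 → not met
6. expired items on shelf 5 > 2 → not met
7. controlled-substance inventory 106 days ago vs limit 120 → met
8. expired-stock purge 523 days ago vs limit 365 → not met
9. certified pharmacy technicians 4 < 5 → not met
10. board of pharmacy inspection 81 days ago vs limit 90 → met
11. professional liability coverage $2,725,000 ≥ $2,675,000 → met
Not met: 1, 2, 5, 6, 8, 9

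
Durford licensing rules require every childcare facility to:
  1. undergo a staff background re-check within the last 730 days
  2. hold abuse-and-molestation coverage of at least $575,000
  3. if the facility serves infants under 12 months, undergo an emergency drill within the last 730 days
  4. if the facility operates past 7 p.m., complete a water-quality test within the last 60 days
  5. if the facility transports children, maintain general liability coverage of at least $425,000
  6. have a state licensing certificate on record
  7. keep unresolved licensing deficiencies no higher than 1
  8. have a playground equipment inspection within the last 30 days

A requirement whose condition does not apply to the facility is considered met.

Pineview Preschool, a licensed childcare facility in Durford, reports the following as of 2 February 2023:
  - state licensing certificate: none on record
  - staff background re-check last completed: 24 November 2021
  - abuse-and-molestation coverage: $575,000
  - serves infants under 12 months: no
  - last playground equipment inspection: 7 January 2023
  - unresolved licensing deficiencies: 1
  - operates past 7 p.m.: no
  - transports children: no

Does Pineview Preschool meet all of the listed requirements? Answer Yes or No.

No

1. staff background re-check 435 days ago vs limit 730 → met
2. abuse-and-molestation coverage $575,000 ≥ $575,000 → met
3. condition 'serves infants under 12 months' does not hold → requirement n/a → met
4. condition 'operates past 7 p.m.' does not hold → requirement n/a → met
5. condition 'transports children' does not hold → requirement n/a → met
6. state licensing certificate absent → not met
7. unresolved licensing deficiencies 1 ≤ 1 → met
8. playground equipment inspection 26 days ago vs limit 30 → met
Not met: 6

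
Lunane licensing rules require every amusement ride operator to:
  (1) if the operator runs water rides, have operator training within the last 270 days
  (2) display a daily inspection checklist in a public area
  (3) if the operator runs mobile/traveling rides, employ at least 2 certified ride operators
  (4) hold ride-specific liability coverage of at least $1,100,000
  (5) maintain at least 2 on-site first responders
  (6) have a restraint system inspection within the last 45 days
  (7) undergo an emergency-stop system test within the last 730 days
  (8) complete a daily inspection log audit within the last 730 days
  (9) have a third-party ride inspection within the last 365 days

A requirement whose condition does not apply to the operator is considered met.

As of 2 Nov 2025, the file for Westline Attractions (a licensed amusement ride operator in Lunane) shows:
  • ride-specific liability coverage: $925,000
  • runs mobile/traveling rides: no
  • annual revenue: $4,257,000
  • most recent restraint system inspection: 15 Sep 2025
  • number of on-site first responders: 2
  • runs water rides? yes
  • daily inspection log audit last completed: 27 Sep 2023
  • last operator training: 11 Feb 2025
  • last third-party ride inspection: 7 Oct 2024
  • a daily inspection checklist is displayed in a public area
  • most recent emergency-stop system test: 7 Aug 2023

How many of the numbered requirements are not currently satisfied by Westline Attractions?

1. condition 'runs water rides' holds; operator training 264 days ago vs limit 270 → met
2. daily inspection checklist present → met
3. condition 'runs mobile/traveling rides' does not hold → requirement n/a → met
4. ride-specific liability coverage $925,000 < $1,100,000 → not met
5. on-site first responders 2 ≥ 2 → met
6. restraint system inspection 48 days ago vs limit 45 → not met
7. emergency-stop system test 818 days ago vs limit 730 → not met
8. daily inspection log audit 767 days ago vs limit 730 → not met
9. third-party ride inspection 391 days ago vs limit 365 → not met
Not met: 5 of 9

5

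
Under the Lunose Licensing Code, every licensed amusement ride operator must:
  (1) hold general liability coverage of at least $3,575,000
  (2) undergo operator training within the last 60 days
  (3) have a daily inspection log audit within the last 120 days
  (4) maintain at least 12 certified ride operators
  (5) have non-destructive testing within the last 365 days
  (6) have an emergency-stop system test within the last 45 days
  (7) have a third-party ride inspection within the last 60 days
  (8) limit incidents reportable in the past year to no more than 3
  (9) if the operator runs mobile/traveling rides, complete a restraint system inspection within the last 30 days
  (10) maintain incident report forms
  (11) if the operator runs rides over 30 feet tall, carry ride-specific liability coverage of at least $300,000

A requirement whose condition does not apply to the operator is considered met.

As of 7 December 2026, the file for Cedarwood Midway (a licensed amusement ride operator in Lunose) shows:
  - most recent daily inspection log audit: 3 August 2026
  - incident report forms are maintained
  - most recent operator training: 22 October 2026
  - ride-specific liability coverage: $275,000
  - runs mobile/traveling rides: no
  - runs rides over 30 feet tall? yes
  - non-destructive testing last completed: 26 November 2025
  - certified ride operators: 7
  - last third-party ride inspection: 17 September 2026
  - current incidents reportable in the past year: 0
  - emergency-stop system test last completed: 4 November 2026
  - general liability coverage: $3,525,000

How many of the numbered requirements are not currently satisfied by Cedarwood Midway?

6

1. general liability coverage $3,525,000 < $3,575,000 → not met
2. operator training 46 days ago vs limit 60 → met
3. daily inspection log audit 126 days ago vs limit 120 → not met
4. certified ride operators 7 < 12 → not met
5. non-destructive testing 376 days ago vs limit 365 → not met
6. emergency-stop system test 33 days ago vs limit 45 → met
7. third-party ride inspection 81 days ago vs limit 60 → not met
8. incidents reportable in the past year 0 ≤ 3 → met
9. condition 'runs mobile/traveling rides' does not hold → requirement n/a → met
10. incident report forms present → met
11. condition 'runs rides over 30 feet tall' holds; ride-specific liability coverage $275,000 < $300,000 → not met
Not met: 6 of 11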